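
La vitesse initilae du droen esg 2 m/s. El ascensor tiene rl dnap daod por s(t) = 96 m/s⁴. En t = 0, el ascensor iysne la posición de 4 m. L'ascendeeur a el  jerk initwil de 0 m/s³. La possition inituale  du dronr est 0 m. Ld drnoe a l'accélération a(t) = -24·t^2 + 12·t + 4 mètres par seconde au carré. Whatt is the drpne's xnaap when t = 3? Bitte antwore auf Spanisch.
Debemos derivar nuestra ecuación de la aceleración a(t) = -24·t^2 + 12·t + 4 2 veces. Derivando la aceleración, obtenemos la sacudida: j(t) = 12 - 48·t. Derivando la sacudida, obtenemos el snap: s(t) = -48. Usando s(t) = -48 y sustituyendo t = 3, encontramos s = -48.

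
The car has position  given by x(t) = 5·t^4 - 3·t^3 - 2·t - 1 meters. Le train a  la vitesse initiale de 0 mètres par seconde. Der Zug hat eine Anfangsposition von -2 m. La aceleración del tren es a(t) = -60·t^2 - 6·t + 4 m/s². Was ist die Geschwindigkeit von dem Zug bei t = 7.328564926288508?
Wir müssen das Integral unserer Gleichung für die Beschleunigung a(t) = -60·t^2 - 6·t + 4 1-mal finden. Das Integral von der Beschleunigung ist die Geschwindigkeit. Mit v(0) = 0 erhalten wir v(t) = t·(-20·t^2 - 3·t + 4). Mit v(t) = t·(-20·t^2 - 3·t + 4) und Einsetzen von t = 7.328564926288508, finden wir v = -8003.84068169617.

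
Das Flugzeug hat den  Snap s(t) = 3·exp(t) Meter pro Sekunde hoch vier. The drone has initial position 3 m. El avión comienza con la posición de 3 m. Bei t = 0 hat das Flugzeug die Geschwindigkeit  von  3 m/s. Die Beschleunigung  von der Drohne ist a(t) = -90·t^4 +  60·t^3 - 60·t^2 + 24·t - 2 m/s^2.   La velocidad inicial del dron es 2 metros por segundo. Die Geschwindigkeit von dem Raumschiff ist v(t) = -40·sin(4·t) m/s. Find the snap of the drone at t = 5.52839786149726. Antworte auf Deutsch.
Ausgehend von der Beschleunigung a(t) = -90·t^4 + 60·t^3 - 60·t^2 + 24·t - 2, nehmen wir 2 Ableitungen. Mit d/dt von a(t) finden wir j(t) = -360·t^3 + 180·t^2 - 120·t + 24. Die Ableitung von dem Ruck ergibt den Snap: s(t) = -1080·t^2 + 360·t - 120. Mit s(t) = -1080·t^2 + 360·t - 120 und Einsetzen von t = 5.52839786149726, finden wir s = -31138.0143180691.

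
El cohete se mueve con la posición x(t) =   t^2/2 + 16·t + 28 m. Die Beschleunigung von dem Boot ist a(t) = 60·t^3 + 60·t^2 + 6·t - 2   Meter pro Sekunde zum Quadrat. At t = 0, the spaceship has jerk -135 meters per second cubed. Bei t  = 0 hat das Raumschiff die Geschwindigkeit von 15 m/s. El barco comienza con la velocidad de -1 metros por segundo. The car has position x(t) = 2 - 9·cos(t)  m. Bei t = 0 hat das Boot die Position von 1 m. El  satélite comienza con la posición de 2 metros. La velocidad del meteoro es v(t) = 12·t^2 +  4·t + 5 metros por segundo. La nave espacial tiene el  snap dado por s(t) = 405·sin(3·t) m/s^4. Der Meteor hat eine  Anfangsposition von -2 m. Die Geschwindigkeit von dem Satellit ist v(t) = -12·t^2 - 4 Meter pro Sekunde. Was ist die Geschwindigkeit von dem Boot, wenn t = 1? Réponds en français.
Nous devons trouver l'intégrale de notre équation de l'accélération a(t) = 60·t^3 + 60·t^2 + 6·t - 2 1 fois. En intégrant l'accélération et en utilisant la condition initiale v(0) = -1, nous obtenons v(t) = 15·t^4 + 20·t^3 + 3·t^2 - 2·t - 1. Nous avons la vitesse v(t) = 15·t^4 + 20·t^3 + 3·t^2 - 2·t - 1. En substituant t = 1: v(1) = 35.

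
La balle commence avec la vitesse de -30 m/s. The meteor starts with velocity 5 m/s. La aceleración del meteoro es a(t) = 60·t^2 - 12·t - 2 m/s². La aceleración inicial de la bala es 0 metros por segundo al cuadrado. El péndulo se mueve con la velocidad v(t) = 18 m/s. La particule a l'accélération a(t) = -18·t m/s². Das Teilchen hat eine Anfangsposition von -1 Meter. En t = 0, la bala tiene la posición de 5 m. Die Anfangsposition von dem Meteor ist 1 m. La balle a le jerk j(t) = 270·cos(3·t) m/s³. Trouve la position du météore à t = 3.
Nous devons trouver la primitive de notre équation de l'accélération a(t) = 60·t^2 - 12·t - 2 2 fois. La primitive de l'accélération, avec v(0) = 5, donne la vitesse: v(t) = 20·t^3 - 6·t^2 - 2·t + 5. L'intégrale de la vitesse est la position. En utilisant x(0) = 1, nous obtenons x(t) = 5·t^4 - 2·t^3 - t^2 + 5·t + 1. De l'équation de la position x(t) = 5·t^4 - 2·t^3 - t^2 + 5·t + 1, nous substituons t = 3 pour obtenir x = 358.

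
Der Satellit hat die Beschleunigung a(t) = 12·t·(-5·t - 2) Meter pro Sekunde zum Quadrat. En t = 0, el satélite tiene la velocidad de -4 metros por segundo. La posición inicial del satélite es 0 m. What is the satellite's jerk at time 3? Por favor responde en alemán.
Wir müssen unsere Gleichung für die Beschleunigung a(t) = 12·t·(-5·t - 2) 1-mal ableiten. Die Ableitung von der Beschleunigung ergibt den Ruck: j(t) = -120·t - 24. Aus der Gleichung für den Ruck j(t) = -120·t - 24, setzen wir t = 3 ein und erhalten j = -384.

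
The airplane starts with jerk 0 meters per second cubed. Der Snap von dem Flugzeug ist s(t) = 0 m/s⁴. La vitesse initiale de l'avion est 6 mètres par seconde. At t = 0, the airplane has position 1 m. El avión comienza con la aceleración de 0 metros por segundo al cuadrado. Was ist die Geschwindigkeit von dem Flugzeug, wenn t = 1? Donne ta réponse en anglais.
We must find the integral of our snap equation s(t) = 0 3 times. Finding the integral of s(t) and using j(0) = 0: j(t) = 0. Finding the antiderivative of j(t) and using a(0) = 0: a(t) = 0. The antiderivative of acceleration, with v(0) = 6, gives velocity: v(t) = 6. From the given velocity equation v(t) = 6, we substitute t = 1 to get v = 6.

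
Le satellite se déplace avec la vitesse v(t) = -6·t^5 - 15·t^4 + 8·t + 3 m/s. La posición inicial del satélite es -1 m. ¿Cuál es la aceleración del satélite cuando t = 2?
Partiendo de la velocidad v(t) = -6·t^5 - 15·t^4 + 8·t + 3, tomamos 1 derivada. Derivando la velocidad, obtenemos la aceleración: a(t) = -30·t^4 - 60·t^3 + 8. Usando a(t) = -30·t^4 - 60·t^3 + 8 y sustituyendo t = 2, encontramos a = -952.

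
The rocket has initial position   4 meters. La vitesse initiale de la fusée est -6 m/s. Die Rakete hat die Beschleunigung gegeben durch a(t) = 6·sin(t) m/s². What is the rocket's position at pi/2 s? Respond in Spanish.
Necesitamos integrar nuestra ecuación de la aceleración a(t) = 6·sin(t) 2 veces. La antiderivada de la aceleración es la velocidad. Usando v(0) = -6, obtenemos v(t) = -6·cos(t). La integral de la velocidad, con x(0) = 4, da la posición: x(t) = 4 - 6·sin(t). De la ecuación de la posición x(t) = 4 - 6·sin(t), sustituimos t = pi/2 para obtener x = -2.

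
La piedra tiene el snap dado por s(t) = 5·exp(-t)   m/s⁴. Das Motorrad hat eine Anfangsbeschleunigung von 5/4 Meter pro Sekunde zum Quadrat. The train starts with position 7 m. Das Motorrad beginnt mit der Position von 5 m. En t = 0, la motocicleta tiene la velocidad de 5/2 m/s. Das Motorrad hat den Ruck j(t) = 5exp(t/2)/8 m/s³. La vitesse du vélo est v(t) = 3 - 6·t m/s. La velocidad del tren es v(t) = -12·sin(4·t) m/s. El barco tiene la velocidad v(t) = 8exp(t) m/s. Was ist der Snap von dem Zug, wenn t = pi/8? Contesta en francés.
Pour résoudre ceci, nous devons prendre 3 dérivées de notre équation de la vitesse v(t) = -12·sin(4·t). En dérivant la vitesse, nous obtenons l'accélération: a(t) = -48·cos(4·t). En prenant d/dt de a(t), nous trouvons j(t) = 192·sin(4·t). En prenant d/dt de j(t), nous trouvons s(t) = 768·cos(4·t). De l'équation du snap s(t) = 768·cos(4·t), nous substituons t = pi/8 pour obtenir s = 0.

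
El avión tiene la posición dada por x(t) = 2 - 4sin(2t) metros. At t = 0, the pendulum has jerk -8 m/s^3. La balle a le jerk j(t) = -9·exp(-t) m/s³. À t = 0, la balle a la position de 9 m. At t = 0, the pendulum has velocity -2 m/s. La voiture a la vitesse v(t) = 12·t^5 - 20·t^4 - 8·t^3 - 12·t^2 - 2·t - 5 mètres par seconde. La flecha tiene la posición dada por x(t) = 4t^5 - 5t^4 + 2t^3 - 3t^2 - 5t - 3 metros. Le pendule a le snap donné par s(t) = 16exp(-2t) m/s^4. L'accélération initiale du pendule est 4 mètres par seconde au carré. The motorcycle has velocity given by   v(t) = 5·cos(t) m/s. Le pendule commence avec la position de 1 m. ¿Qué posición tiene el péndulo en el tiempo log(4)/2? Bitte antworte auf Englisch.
Starting from snap s(t) = 16·exp(-2·t), we take 4 integrals. Taking ∫s(t)dt and applying j(0) = -8, we find j(t) = -8·exp(-2·t). Taking ∫j(t)dt and applying a(0) = 4, we find a(t) = 4·exp(-2·t). Finding the antiderivative of a(t) and using v(0) = -2: v(t) = -2·exp(-2·t). Finding the antiderivative of v(t) and using x(0) = 1: x(t) = exp(-2·t). From the given position equation x(t) = exp(-2·t), we substitute t = log(4)/2 to get x = 1/4.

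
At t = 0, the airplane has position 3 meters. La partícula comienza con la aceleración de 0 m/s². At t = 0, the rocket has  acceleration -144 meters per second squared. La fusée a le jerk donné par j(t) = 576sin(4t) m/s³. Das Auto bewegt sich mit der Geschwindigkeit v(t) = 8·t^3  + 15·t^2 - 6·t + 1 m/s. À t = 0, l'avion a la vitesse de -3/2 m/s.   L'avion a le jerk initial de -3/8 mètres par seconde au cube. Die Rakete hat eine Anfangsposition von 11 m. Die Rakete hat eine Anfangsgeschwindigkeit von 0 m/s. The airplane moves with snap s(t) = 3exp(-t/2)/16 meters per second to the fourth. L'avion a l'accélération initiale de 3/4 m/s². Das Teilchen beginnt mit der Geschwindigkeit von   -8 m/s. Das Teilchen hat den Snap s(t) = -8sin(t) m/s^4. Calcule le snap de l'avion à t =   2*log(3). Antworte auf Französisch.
De l'équation du snap s(t) = 3·exp(-t/2)/16, nous substituons t = 2*log(3) pour obtenir s = 1/16.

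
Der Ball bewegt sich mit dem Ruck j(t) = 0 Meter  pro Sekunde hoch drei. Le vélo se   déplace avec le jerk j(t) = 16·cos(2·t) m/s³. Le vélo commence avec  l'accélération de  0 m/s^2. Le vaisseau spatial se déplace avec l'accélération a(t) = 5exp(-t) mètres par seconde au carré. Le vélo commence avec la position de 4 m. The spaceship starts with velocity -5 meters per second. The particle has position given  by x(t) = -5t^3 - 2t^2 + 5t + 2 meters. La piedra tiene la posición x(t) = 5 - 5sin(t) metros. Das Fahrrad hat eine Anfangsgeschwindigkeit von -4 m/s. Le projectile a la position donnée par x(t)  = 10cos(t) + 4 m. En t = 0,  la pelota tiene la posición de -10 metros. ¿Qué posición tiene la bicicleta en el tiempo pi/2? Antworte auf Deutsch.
Wir müssen unsere Gleichung für den Ruck j(t) = 16·cos(2·t) 3-mal integrieren. Das Integral von dem Ruck ist die Beschleunigung. Mit a(0) = 0 erhalten wir a(t) = 8·sin(2·t). Das Integral von der Beschleunigung, mit v(0) = -4, ergibt die Geschwindigkeit: v(t) = -4·cos(2·t). Durch Integration von der Geschwindigkeit und Verwendung der Anfangsbedingung x(0) = 4, erhalten wir x(t) = 4 - 2·sin(2·t). Wir haben die Position x(t) = 4 - 2·sin(2·t). Durch Einsetzen von t = pi/2: x(pi/2) = 4.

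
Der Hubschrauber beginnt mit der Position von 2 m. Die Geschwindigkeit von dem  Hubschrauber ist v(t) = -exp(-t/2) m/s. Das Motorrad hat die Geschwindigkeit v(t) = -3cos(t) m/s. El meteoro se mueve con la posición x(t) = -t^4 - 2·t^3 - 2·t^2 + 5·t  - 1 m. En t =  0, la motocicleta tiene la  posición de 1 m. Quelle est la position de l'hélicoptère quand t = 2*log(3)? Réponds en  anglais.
We must find the antiderivative of our velocity equation v(t) = -exp(-t/2) 1 time. Finding the antiderivative of v(t) and using x(0) = 2: x(t) = 2·exp(-t/2). We have position x(t) = 2·exp(-t/2). Substituting t = 2*log(3): x(2*log(3)) = 2/3.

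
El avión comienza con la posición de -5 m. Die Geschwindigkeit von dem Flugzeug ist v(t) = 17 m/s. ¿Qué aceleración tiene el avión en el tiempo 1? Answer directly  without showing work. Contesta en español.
La respuesta es 0.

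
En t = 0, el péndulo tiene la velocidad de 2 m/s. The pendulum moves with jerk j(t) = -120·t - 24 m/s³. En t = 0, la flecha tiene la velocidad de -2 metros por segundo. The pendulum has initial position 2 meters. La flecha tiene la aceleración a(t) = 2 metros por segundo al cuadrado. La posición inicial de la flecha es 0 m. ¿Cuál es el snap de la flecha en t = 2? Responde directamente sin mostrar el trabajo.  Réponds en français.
À t = 2, s = 0.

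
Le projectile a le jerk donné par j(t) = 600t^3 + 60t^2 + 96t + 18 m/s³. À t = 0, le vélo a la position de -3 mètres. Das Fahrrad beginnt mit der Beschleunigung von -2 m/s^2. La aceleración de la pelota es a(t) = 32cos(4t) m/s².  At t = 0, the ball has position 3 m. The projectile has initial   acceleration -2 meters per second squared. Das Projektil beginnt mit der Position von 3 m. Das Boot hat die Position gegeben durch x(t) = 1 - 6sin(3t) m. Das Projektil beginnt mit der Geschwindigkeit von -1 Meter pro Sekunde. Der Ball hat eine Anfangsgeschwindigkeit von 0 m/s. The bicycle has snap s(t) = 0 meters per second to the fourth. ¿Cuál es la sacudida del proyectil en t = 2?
Tenemos la sacudida j(t) = 600·t^3 + 60·t^2 + 96·t + 18. Sustituyendo t = 2: j(2) = 5250.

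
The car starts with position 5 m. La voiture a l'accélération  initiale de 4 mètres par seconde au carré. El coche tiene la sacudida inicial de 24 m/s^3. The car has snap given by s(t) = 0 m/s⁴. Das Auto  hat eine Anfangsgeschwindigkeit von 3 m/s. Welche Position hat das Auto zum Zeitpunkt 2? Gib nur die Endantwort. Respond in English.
At t = 2, x = 51.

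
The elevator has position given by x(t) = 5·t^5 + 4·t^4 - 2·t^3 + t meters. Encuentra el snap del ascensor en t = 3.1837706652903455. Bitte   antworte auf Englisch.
To solve this, we need to take 4 derivatives of our position equation x(t) = 5·t^5 + 4·t^4 - 2·t^3 + t. Taking d/dt of x(t), we find v(t) = 25·t^4 + 16·t^3 - 6·t^2 + 1. Differentiating velocity, we get acceleration: a(t) = 100·t^3 + 48·t^2 - 12·t. The derivative of acceleration gives jerk: j(t) = 300·t^2 + 96·t - 12. Differentiating jerk, we get snap: s(t) = 600·t + 96. We have snap s(t) = 600·t + 96. Substituting t = 3.1837706652903455: s(3.1837706652903455) = 2006.26239917421.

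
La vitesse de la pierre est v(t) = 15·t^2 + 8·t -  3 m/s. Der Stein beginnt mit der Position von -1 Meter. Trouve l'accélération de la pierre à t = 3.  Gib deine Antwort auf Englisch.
To solve this, we need to take 1 derivative of our velocity equation v(t) = 15·t^2 + 8·t - 3. The derivative of velocity gives acceleration: a(t) = 30·t + 8. From the given acceleration equation a(t) = 30·t + 8, we substitute t = 3 to get a = 98.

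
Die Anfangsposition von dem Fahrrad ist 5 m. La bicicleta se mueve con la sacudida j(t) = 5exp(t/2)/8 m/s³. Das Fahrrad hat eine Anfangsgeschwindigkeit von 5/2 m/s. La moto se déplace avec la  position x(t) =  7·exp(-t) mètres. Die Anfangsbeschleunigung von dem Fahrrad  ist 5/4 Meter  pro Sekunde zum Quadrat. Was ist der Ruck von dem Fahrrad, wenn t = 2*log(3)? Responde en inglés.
We have jerk j(t) = 5·exp(t/2)/8. Substituting t = 2*log(3): j(2*log(3)) = 15/8.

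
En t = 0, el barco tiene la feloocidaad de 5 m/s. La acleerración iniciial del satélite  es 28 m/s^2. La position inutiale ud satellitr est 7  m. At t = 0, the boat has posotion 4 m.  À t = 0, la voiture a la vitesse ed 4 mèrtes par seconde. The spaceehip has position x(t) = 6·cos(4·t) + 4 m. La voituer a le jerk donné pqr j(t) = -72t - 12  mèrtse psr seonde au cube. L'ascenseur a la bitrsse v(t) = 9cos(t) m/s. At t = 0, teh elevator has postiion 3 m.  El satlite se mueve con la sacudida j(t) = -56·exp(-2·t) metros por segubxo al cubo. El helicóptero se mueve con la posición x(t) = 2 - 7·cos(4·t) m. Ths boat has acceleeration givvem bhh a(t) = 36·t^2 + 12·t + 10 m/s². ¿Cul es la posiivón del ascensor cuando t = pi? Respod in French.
En partant de la vitesse v(t) = 9·cos(t), nous prenons 1 intégrale. En prenant ∫v(t)dt et en appliquant x(0) = 3, nous trouvons x(t) = 9·sin(t) + 3. De l'équation de la position x(t) = 9·sin(t) + 3, nous substituons t = pi pour obtenir x = 3.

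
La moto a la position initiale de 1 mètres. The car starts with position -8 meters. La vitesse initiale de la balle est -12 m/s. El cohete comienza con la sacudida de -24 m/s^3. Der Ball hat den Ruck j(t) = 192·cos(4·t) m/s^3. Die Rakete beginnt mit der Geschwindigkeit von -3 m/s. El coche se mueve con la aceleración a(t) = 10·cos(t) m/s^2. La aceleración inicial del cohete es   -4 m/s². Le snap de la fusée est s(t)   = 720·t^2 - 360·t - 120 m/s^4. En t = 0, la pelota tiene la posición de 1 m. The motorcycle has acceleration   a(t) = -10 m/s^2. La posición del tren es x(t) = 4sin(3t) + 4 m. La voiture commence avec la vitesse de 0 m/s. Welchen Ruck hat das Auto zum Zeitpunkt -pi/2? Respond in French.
En partant de l'accélération a(t) = 10·cos(t), nous prenons 1 dérivée. En dérivant l'accélération, nous obtenons le jerk: j(t) = -10·sin(t). Nous avons le jerk j(t) = -10·sin(t). En substituant t = -pi/2: j(-pi/2) = 10.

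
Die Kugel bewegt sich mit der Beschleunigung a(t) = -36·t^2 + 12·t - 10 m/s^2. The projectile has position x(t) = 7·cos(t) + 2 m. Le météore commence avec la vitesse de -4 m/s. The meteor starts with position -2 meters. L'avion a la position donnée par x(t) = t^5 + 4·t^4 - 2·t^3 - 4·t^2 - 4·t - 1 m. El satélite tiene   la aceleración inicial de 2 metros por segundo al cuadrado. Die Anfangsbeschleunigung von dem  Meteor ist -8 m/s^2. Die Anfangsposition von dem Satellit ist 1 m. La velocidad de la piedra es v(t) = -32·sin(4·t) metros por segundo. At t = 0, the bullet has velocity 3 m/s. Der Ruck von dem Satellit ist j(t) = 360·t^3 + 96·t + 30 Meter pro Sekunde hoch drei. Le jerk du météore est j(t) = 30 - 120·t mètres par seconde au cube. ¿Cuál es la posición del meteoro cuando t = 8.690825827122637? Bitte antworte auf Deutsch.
Um dies zu lösen, müssen wir 3 Integrale unserer Gleichung für den Ruck j(t) = 30 - 120·t finden. Die Stammfunktion von dem Ruck, mit a(0) = -8, ergibt die Beschleunigung: a(t) = -60·t^2 + 30·t - 8. Die Stammfunktion von der Beschleunigung ist die Geschwindigkeit. Mit v(0) = -4 erhalten wir v(t) = -20·t^3 + 15·t^2 - 8·t - 4. Das Integral von der Geschwindigkeit, mit x(0) = -2, ergibt die Position: x(t) = -5·t^4 + 5·t^3 - 4·t^2 - 4·t - 2. Mit x(t) = -5·t^4 + 5·t^3 - 4·t^2 - 4·t - 2 und Einsetzen von t = 8.690825827122637, finden wir x = -25581.0221079032.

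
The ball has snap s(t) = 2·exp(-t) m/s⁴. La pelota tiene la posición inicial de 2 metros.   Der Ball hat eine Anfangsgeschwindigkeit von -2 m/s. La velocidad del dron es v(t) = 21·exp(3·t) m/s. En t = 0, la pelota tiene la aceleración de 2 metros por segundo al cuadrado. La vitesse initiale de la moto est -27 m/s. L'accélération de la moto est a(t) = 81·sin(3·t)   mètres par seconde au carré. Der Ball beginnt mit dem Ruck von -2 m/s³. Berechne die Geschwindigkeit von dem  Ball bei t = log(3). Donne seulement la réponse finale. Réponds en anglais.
v(log(3)) = -2/3.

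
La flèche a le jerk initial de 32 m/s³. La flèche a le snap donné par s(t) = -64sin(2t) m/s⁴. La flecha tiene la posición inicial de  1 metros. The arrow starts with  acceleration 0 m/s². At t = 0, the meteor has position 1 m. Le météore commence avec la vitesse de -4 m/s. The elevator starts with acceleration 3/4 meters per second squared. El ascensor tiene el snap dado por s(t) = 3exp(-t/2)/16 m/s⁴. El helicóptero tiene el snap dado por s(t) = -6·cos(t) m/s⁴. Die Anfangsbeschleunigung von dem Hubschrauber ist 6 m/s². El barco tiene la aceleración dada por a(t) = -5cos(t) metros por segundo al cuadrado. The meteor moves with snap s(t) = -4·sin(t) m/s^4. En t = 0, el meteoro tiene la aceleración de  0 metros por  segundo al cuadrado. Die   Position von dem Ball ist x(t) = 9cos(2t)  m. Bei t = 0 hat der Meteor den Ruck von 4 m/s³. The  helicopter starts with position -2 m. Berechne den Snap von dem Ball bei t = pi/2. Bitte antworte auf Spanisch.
Para resolver esto, necesitamos tomar 4 derivadas de nuestra ecuación de la posición x(t) = 9·cos(2·t). Derivando la posición, obtenemos la velocidad: v(t) = -18·sin(2·t). La derivada de la velocidad da la aceleración: a(t) = -36·cos(2·t). Derivando la aceleración, obtenemos la sacudida: j(t) = 72·sin(2·t). La derivada de la sacudida da el snap: s(t) = 144·cos(2·t). Tenemos el snap s(t) = 144·cos(2·t). Sustituyendo t = pi/2: s(pi/2) = -144.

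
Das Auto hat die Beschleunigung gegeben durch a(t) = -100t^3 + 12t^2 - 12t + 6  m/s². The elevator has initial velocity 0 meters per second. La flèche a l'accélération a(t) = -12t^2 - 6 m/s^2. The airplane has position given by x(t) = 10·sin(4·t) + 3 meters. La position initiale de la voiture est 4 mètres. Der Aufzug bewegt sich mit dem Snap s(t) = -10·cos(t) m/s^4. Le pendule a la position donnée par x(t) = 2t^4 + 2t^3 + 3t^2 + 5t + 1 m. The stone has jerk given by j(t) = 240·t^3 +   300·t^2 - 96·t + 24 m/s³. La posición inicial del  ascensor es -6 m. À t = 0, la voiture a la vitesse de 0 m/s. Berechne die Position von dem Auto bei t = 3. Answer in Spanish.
Para resolver esto, necesitamos tomar 2 integrales de nuestra ecuación de la aceleración a(t) = -100·t^3 + 12·t^2 - 12·t + 6. Integrando la aceleración y usando la condición inicial v(0) = 0, obtenemos v(t) = t·(-25·t^3 + 4·t^2 - 6·t + 6). La integral de la velocidad, con x(0) = 4, da la posición: x(t) = -5·t^5 + t^4 - 2·t^3 + 3·t^2 + 4. Usando x(t) = -5·t^5 + t^4 - 2·t^3 + 3·t^2 + 4 y sustituyendo t = 3, encontramos x = -1157.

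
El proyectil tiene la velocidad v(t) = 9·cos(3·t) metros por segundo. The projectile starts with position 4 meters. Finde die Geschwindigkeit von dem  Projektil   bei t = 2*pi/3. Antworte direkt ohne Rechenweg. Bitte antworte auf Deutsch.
v(2*pi/3) = 9.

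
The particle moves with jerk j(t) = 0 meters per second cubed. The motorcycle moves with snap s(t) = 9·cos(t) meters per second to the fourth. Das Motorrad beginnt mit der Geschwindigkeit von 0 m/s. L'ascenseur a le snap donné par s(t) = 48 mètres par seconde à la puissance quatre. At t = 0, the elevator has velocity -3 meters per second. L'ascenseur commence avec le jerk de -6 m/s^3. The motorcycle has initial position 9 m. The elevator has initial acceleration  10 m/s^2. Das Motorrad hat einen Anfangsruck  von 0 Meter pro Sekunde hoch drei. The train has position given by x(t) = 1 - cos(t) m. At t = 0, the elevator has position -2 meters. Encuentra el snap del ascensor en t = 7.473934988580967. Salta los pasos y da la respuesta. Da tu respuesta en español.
En t = 7.473934988580967, s = 48.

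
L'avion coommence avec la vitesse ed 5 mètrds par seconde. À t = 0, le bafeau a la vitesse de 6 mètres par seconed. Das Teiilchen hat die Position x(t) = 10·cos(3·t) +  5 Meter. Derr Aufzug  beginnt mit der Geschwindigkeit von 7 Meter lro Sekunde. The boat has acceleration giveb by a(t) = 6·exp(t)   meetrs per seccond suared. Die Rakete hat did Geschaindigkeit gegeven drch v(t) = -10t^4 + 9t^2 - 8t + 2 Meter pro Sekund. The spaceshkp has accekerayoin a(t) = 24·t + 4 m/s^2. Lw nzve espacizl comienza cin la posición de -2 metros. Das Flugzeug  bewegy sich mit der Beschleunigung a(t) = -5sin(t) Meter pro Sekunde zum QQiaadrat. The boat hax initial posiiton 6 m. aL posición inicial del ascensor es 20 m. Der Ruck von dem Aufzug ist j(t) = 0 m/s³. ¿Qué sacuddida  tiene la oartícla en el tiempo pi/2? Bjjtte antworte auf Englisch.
To solve this, we need to take 3 derivatives of our position equation x(t) = 10·cos(3·t) + 5. Taking d/dt of x(t), we find v(t) = -30·sin(3·t). The derivative of velocity gives acceleration: a(t) = -90·cos(3·t). The derivative of acceleration gives jerk: j(t) = 270·sin(3·t). From the given jerk equation j(t) = 270·sin(3·t), we substitute t = pi/2 to get j = -270.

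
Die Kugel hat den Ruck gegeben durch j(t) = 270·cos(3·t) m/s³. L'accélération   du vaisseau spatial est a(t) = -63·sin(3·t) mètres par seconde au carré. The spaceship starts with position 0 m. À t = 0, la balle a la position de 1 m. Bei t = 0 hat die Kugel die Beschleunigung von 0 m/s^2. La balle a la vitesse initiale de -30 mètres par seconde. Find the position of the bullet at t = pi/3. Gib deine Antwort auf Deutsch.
Wir müssen unsere Gleichung für den Ruck j(t) = 270·cos(3·t) 3-mal integrieren. Die Stammfunktion von dem Ruck, mit a(0) = 0, ergibt die Beschleunigung: a(t) = 90·sin(3·t). Die Stammfunktion von der Beschleunigung, mit v(0) = -30, ergibt die Geschwindigkeit: v(t) = -30·cos(3·t). Durch Integration von der Geschwindigkeit und Verwendung der Anfangsbedingung x(0) = 1, erhalten wir x(t) = 1 - 10·sin(3·t). Aus der Gleichung für die Position x(t) = 1 - 10·sin(3·t), setzen wir t = pi/3 ein und erhalten x = 1.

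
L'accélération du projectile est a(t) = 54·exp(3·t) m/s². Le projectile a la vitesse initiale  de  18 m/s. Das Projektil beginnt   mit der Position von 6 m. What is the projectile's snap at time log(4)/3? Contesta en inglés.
To solve this, we need to take 2 derivatives of our acceleration equation a(t) = 54·exp(3·t). Differentiating acceleration, we get jerk: j(t) = 162·exp(3·t). Taking d/dt of j(t), we find s(t) = 486·exp(3·t). We have snap s(t) = 486·exp(3·t). Substituting t = log(4)/3: s(log(4)/3) = 1944.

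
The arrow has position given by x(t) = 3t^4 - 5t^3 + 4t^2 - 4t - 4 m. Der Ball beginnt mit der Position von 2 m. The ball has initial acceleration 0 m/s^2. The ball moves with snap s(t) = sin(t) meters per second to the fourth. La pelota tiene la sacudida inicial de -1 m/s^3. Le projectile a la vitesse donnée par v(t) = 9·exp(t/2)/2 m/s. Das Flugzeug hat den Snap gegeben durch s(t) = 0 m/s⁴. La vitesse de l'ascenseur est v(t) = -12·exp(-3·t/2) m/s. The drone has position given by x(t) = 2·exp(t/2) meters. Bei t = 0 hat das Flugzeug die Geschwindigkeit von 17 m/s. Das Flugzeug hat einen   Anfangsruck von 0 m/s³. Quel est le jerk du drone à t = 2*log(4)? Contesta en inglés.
We must differentiate our position equation x(t) = 2·exp(t/2) 3 times. The derivative of position gives velocity: v(t) = exp(t/2). Taking d/dt of v(t), we find a(t) = exp(t/2)/2. Taking d/dt of a(t), we find j(t) = exp(t/2)/4. We have jerk j(t) = exp(t/2)/4. Substituting t = 2*log(4): j(2*log(4)) = 1.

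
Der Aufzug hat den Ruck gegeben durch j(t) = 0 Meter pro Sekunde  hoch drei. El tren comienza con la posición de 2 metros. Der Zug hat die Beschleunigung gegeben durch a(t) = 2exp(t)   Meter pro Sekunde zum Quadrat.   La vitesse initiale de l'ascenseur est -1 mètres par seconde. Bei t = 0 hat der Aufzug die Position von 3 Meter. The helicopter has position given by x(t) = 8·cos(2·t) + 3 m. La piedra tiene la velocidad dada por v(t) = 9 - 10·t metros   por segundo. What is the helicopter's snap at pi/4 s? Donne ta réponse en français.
Nous devons dériver notre équation de la position x(t) = 8·cos(2·t) + 3 4 fois. En prenant d/dt de x(t), nous trouvons v(t) = -16·sin(2·t). En dérivant la vitesse, nous obtenons l'accélération: a(t) = -32·cos(2·t). En prenant d/dt de a(t), nous trouvons j(t) = 64·sin(2·t). En prenant d/dt de j(t), nous trouvons s(t) = 128·cos(2·t). De l'équation du snap s(t) = 128·cos(2·t), nous substituons t = pi/4 pour obtenir s = 0.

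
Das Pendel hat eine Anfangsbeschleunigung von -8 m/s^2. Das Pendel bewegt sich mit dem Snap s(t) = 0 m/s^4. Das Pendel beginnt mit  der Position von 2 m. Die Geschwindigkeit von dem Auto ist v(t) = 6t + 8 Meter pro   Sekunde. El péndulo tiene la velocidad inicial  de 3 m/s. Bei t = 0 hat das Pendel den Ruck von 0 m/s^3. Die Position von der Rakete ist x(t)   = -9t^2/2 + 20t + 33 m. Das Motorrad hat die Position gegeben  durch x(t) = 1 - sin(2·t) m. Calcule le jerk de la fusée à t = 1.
Nous devons dériver notre équation de la position x(t) = -9·t^2/2 + 20·t + 33 3 fois. En prenant d/dt de x(t), nous trouvons v(t) = 20 - 9·t. En prenant d/dt de v(t), nous trouvons a(t) = -9. En prenant d/dt de a(t), nous trouvons j(t) = 0. De l'équation du jerk j(t) = 0, nous substituons t = 1 pour obtenir j = 0.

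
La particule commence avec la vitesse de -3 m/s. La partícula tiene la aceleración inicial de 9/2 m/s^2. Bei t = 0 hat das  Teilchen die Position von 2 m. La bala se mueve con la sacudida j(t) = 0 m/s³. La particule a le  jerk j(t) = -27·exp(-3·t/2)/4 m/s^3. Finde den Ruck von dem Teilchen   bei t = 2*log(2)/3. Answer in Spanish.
Tenemos la sacudida j(t) = -27·exp(-3·t/2)/4. Sustituyendo t = 2*log(2)/3: j(2*log(2)/3) = -27/8.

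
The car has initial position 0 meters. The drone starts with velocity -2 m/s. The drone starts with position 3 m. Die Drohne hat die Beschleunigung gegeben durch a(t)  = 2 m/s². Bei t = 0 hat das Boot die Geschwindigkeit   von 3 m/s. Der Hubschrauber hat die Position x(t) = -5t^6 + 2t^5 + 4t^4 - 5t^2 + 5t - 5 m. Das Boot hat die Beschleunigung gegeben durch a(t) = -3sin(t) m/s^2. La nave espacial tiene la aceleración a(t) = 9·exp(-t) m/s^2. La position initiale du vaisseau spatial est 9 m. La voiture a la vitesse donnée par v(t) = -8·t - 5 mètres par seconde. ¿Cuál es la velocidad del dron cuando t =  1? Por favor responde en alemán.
Ausgehend von der Beschleunigung a(t) = 2, nehmen wir 1 Stammfunktion. Durch Integration von der Beschleunigung und Verwendung der Anfangsbedingung v(0) = -2, erhalten wir v(t) = 2·t - 2. Mit v(t) = 2·t - 2 und Einsetzen von t = 1, finden wir v = 0.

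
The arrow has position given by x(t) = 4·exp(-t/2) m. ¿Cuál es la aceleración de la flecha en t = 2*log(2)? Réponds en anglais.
To solve this, we need to take 2 derivatives of our position equation x(t) = 4·exp(-t/2). Taking d/dt of x(t), we find v(t) = -2·exp(-t/2). The derivative of velocity gives acceleration: a(t) = exp(-t/2). Using a(t) = exp(-t/2) and substituting t = 2*log(2), we find a = 1/2.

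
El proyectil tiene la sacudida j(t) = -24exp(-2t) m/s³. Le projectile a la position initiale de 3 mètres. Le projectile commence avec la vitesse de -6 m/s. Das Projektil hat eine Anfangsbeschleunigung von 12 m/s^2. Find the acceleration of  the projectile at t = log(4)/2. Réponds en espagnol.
Para resolver esto, necesitamos tomar 1 antiderivada de nuestra ecuación de la sacudida j(t) = -24·exp(-2·t). Integrando la sacudida y usando la condición inicial a(0) = 12, obtenemos a(t) = 12·exp(-2·t). De la ecuación de la aceleración a(t) = 12·exp(-2·t), sustituimos t = log(4)/2 para obtener a = 3.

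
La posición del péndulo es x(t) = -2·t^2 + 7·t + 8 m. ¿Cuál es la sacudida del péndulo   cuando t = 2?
Para resolver esto, necesitamos tomar 3 derivadas de nuestra ecuación de la posición x(t) = -2·t^2 + 7·t + 8. Derivando la posición, obtenemos la velocidad: v(t) = 7 - 4·t. Tomando d/dt de v(t), encontramos a(t) = -4. Tomando d/dt de a(t), encontramos j(t) = 0. Tenemos la sacudida j(t) = 0. Sustituyendo t = 2: j(2) = 0.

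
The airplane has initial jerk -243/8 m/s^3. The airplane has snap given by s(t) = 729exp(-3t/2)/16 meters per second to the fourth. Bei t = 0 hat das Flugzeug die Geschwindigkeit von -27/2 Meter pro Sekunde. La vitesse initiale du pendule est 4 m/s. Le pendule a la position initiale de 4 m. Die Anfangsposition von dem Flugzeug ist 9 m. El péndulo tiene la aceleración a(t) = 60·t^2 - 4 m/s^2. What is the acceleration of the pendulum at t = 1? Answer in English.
From the given acceleration equation a(t) = 60·t^2 - 4, we substitute t = 1 to get a = 56.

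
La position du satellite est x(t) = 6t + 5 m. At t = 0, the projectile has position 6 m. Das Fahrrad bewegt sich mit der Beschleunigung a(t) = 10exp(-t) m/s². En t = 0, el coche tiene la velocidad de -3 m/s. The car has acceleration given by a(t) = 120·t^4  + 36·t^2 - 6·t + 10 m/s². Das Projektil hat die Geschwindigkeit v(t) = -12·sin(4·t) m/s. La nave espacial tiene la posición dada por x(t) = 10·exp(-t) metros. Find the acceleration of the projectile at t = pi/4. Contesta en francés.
En partant de la vitesse v(t) = -12·sin(4·t), nous prenons 1 dérivée. La dérivée de la vitesse donne l'accélération: a(t) = -48·cos(4·t). De l'équation de l'accélération a(t) = -48·cos(4·t), nous substituons t = pi/4 pour obtenir a = 48.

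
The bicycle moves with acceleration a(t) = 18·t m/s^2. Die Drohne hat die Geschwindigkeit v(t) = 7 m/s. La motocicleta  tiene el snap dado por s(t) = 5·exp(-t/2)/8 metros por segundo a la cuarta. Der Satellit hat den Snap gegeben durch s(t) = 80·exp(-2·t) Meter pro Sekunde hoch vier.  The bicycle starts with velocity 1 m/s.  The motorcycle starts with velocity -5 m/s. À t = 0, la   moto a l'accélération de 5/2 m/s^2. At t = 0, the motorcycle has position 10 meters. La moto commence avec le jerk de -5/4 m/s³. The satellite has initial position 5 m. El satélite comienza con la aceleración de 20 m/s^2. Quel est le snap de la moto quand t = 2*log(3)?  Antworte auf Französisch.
De l'équation du snap s(t) = 5·exp(-t/2)/8, nous substituons t = 2*log(3) pour obtenir s = 5/24.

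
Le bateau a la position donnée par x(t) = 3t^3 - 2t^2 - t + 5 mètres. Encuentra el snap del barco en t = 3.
Para resolver esto, necesitamos tomar 4 derivadas de nuestra ecuación de la posición x(t) = 3·t^3 - 2·t^2 - t + 5. Tomando d/dt de x(t), encontramos v(t) = 9·t^2 - 4·t - 1. Tomando d/dt de v(t), encontramos a(t) = 18·t - 4. Derivando la aceleración, obtenemos la sacudida: j(t) = 18. Tomando d/dt de j(t), encontramos s(t) = 0. De la ecuación del snap s(t) = 0, sustituimos t = 3 para obtener s = 0.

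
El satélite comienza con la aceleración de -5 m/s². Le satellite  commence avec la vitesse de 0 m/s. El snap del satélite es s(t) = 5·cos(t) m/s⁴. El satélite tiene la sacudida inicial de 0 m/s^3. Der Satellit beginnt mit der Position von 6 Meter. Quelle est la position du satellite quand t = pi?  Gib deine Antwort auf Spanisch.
Para resolver esto, necesitamos tomar 4 antiderivadas de nuestra ecuación del snap s(t) = 5·cos(t). La integral del snap es la sacudida. Usando j(0) = 0, obtenemos j(t) = 5·sin(t). La antiderivada de la sacudida, con a(0) = -5, da la aceleración: a(t) = -5·cos(t). Tomando ∫a(t)dt y aplicando v(0) = 0, encontramos v(t) = -5·sin(t). Integrando la velocidad y usando la condición inicial x(0) = 6, obtenemos x(t) = 5·cos(t) + 1. De la ecuación de la posición x(t) = 5·cos(t) + 1, sustituimos t = pi para obtener x = -4.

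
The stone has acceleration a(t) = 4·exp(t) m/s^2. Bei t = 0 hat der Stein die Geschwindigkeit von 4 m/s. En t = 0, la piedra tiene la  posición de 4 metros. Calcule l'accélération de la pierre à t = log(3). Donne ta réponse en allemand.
Mit a(t) = 4·exp(t) und Einsetzen von t = log(3), finden wir a = 12.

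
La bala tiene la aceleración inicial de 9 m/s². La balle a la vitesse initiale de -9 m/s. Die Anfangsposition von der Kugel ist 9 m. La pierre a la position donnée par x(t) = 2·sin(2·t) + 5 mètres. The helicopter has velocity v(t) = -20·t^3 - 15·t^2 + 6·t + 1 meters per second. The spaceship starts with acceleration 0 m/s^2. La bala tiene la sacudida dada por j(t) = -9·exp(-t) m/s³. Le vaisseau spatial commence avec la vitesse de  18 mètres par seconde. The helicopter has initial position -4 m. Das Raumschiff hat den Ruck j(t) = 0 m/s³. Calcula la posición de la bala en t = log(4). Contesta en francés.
En partant du jerk j(t) = -9·exp(-t), nous prenons 3 primitives. La primitive du jerk, avec a(0) = 9, donne l'accélération: a(t) = 9·exp(-t). La primitive de l'accélération, avec v(0) = -9, donne la vitesse: v(t) = -9·exp(-t). En intégrant la vitesse et en utilisant la condition initiale x(0) = 9, nous obtenons x(t) = 9·exp(-t). Nous avons la position x(t) = 9·exp(-t). En substituant t = log(4): x(log(4)) = 9/4.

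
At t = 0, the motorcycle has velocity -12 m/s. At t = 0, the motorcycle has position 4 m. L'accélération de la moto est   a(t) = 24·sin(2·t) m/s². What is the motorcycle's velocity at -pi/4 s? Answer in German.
Ausgehend von der Beschleunigung a(t) = 24·sin(2·t), nehmen wir 1 Stammfunktion. Mit ∫a(t)dt und Anwendung von v(0) = -12, finden wir v(t) = -12·cos(2·t). Aus der Gleichung für die Geschwindigkeit v(t) = -12·cos(2·t), setzen wir t = -pi/4 ein und erhalten v = 0.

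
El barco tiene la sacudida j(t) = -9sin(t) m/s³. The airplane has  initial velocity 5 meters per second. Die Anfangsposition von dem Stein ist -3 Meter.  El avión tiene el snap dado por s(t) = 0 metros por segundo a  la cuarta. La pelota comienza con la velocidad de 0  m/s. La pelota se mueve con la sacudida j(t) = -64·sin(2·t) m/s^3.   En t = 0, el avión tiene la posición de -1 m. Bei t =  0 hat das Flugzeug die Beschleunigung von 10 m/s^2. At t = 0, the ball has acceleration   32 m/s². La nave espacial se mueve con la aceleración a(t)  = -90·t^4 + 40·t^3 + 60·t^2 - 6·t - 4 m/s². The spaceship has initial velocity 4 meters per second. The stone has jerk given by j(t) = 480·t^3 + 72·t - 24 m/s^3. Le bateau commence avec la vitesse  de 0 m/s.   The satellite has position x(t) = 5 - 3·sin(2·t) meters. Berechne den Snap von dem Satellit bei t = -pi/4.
Um dies zu lösen, müssen wir 4 Ableitungen unserer Gleichung für die Position x(t) = 5 - 3·sin(2·t) nehmen. Die Ableitung von der Position ergibt die Geschwindigkeit: v(t) = -6·cos(2·t). Mit d/dt von v(t) finden wir a(t) = 12·sin(2·t). Durch Ableiten von der Beschleunigung erhalten wir den Ruck: j(t) = 24·cos(2·t). Durch Ableiten von dem Ruck erhalten wir den Snap: s(t) = -48·sin(2·t). Aus der Gleichung für den Snap s(t) = -48·sin(2·t), setzen wir t = -pi/4 ein und erhalten s = 48.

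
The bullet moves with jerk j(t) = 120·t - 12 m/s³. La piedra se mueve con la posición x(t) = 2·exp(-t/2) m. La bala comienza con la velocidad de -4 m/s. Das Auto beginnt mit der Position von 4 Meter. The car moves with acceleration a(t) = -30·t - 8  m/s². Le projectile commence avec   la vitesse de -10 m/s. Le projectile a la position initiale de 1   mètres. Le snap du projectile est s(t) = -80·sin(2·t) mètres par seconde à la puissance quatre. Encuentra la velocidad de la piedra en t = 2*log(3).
Para resolver esto, necesitamos tomar 1 derivada de nuestra ecuación de la posición x(t) = 2·exp(-t/2). Tomando d/dt de x(t), encontramos v(t) = -exp(-t/2). Tenemos la velocidad v(t) = -exp(-t/2). Sustituyendo t = 2*log(3): v(2*log(3)) = -1/3.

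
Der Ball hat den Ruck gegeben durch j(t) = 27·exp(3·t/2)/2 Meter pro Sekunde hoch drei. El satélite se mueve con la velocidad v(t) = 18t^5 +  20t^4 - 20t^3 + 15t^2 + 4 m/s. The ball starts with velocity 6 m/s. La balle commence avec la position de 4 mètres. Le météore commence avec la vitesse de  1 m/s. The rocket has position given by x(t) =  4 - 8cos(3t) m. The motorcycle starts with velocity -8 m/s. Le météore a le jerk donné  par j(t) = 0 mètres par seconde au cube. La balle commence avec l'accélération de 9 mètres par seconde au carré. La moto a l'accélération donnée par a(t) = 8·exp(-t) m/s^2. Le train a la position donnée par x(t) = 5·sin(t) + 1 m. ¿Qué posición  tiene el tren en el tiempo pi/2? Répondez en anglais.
We have position x(t) = 5·sin(t) + 1. Substituting t = pi/2: x(pi/2) = 6.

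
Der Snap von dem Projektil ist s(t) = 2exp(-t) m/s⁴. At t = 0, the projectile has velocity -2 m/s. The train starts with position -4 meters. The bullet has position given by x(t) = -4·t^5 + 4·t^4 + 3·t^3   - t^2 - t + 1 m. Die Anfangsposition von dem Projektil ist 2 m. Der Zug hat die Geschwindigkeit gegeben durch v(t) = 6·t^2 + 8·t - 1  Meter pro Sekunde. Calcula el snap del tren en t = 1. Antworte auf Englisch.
To solve this, we need to take 3 derivatives of our velocity equation v(t) = 6·t^2 + 8·t - 1. Taking d/dt of v(t), we find a(t) = 12·t + 8. Differentiating acceleration, we get jerk: j(t) = 12. Taking d/dt of j(t), we find s(t) = 0. Using s(t) = 0 and substituting t = 1, we find s = 0.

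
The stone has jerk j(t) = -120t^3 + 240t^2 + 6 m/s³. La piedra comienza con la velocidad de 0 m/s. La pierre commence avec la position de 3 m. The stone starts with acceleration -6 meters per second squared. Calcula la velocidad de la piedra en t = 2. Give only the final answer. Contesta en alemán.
Die Antwort ist 128.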